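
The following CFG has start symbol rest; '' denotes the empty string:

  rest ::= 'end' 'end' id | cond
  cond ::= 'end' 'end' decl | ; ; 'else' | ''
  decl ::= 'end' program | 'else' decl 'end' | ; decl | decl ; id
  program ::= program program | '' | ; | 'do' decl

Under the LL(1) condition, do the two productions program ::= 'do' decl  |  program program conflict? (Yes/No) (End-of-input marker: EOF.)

Yes

FIRST('do' decl) = { 'do' } and FIRST(program program) = { 'do', ;, '' }.
Both contain 'do', so the two alternatives are not disjoint — LL(1) conflict.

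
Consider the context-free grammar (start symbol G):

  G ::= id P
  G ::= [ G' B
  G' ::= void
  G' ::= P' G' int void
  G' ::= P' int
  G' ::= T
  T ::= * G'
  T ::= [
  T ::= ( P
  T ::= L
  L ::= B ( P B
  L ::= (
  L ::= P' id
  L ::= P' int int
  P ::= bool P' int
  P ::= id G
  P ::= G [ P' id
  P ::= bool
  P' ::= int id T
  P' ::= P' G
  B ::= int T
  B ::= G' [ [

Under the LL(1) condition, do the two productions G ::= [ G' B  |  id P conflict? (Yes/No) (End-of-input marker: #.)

FIRST([ G' B) = { [ } and FIRST(id P) = { id }.
The FIRST sets are disjoint and neither alternative is nullable — no conflict.

No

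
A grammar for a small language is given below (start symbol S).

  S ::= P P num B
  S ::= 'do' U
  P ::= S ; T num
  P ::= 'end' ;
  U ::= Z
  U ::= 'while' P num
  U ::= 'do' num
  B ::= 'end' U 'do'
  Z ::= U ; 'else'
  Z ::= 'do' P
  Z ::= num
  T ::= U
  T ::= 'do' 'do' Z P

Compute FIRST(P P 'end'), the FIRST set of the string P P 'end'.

{ 'do', 'end' }

Add FIRST(P) = { 'do', 'end' }; P is not nullable, stop.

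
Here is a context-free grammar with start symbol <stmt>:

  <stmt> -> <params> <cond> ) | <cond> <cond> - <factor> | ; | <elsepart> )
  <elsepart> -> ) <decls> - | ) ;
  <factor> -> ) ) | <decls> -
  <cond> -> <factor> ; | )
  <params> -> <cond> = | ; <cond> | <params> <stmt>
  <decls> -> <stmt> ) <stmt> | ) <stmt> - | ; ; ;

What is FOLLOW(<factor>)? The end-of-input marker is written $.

In <stmt> -> <cond> <cond> - <factor>: <factor> is at the end, add FOLLOW(<stmt>) = { $, ), -, ; }.
In <cond> -> <factor> ;: add FIRST(;) = { ; }.
Union: FOLLOW(<factor>) = { $, ), -, ; }.

{ $, ), -, ; }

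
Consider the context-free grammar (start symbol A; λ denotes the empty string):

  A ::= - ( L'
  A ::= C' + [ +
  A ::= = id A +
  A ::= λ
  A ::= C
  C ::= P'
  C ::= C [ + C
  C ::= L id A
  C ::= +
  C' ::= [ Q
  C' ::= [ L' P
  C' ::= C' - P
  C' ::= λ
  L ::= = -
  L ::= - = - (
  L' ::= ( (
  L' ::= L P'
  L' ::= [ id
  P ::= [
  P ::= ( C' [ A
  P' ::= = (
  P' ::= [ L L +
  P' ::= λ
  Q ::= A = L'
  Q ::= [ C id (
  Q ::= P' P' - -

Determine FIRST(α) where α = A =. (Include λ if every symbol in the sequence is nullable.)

{ +, -, =, [ }

Add FIRST(A)\{λ} = { +, -, =, [ }; A is nullable, continue.
= is a terminal; add {=} and stop.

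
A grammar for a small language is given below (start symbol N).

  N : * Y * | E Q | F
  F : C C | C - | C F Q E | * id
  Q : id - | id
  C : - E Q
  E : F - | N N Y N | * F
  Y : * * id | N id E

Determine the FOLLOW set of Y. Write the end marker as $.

In N : * Y *: add FIRST(*) = { * }.
In E : N N Y N: add FIRST(N) = { *, - }.
Union: FOLLOW(Y) = { *, - }.

{ *, - }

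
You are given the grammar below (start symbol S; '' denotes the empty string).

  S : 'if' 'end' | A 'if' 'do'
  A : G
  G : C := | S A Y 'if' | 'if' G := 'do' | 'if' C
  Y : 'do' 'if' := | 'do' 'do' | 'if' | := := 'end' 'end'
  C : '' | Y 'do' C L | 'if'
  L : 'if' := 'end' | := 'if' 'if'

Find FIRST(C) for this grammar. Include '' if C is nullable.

{ 'do', 'if', :=, '' }

C : '' contributes ''.
From C : Y 'do' C L: add FIRST(Y) = { 'do', 'if', := }.
C : 'if' contributes {'if'}.
Union: FIRST(C) = { 'do', 'if', :=, '' }.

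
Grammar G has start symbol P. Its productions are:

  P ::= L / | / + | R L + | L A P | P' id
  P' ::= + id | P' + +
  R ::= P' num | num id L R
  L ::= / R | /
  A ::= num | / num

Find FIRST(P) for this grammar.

From P ::= L /: add FIRST(L) = { / }.
P ::= / + contributes {/}.
From P ::= R L +: add FIRST(R) = { +, num }.
From P ::= L A P: add FIRST(L) = { / }.
From P ::= P' id: add FIRST(P') = { + }.
Union: FIRST(P) = { +, /, num }.

{ +, /, num }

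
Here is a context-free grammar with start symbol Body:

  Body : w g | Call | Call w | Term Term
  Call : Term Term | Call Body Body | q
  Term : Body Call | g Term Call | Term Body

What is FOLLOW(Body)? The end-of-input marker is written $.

Body is the start symbol, so $ ∈ FOLLOW(Body).
In Call : Call Body Body: add FIRST(Body) = { g, q, w }.
In Call : Call Body Body: Body is at the end, add FOLLOW(Call) = { $, g, q, w }.
In Term : Body Call: add FIRST(Call) = { g, q, w }.
In Term : Term Body: Body is at the end, add FOLLOW(Term) = { $, g, q, w }.
Union: FOLLOW(Body) = { $, g, q, w }.

{ $, g, q, w }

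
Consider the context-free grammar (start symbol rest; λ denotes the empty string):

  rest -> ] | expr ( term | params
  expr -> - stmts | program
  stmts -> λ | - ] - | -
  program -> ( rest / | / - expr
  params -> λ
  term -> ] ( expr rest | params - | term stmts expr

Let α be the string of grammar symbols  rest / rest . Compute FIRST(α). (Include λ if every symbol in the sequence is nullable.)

Add FIRST(rest)\{λ} = { (, -, /, ] }; rest is nullable, continue.
/ is a terminal; add {/} and stop.

{ (, -, /, ] }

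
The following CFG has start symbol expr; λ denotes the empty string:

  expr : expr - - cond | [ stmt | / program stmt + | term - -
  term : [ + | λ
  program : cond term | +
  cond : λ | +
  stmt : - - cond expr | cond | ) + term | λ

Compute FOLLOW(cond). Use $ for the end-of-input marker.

In expr : expr - - cond: cond is at the end, add FOLLOW(expr) = { $, +, - }.
In program : cond term: add FIRST(term)\{λ} = { [ }.
  Since term is nullable, also add FOLLOW(program) = { ), +, - }.
In stmt : - - cond expr: add FIRST(expr) = { -, /, [ }.
In stmt : cond: cond is at the end, add FOLLOW(stmt) = { $, +, - }.
Union: FOLLOW(cond) = { $, ), +, -, /, [ }.

{ $, ), +, -, /, [ }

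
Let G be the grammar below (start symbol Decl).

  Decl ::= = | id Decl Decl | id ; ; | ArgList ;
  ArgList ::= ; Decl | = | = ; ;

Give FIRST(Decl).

{ ;, =, id }

Decl ::= = contributes {=}.
Decl ::= id Decl Decl contributes {id}.
Decl ::= id ; ; contributes {id}.
From Decl ::= ArgList ;: add FIRST(ArgList) = { ;, = }.
Union: FIRST(Decl) = { ;, =, id }.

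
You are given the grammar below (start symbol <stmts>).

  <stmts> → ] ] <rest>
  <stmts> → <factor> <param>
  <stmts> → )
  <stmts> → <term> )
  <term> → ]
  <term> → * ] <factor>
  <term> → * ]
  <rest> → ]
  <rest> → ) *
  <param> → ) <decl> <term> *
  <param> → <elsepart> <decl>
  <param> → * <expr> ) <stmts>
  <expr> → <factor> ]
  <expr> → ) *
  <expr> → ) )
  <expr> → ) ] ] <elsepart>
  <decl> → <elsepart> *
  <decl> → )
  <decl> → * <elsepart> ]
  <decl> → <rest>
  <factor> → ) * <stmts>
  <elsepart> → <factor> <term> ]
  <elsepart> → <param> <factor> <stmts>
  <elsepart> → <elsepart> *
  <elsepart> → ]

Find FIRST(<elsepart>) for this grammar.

{ ), *, ] }

From <elsepart> → <factor> <term> ]: add FIRST(<factor>) = { ) }.
From <elsepart> → <param> <factor> <stmts>: add FIRST(<param>) = { ), *, ] }.
From <elsepart> → <elsepart> *: add FIRST(<elsepart>) = { ), *, ] }.
<elsepart> → ] contributes {]}.
Union: FIRST(<elsepart>) = { ), *, ] }.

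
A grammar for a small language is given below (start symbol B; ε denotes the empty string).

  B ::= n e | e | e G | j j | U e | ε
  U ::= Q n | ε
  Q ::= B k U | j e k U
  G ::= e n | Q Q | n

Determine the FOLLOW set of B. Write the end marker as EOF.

B is the start symbol, so EOF ∈ FOLLOW(B).
In Q ::= B k U: add FIRST(k U) = { k }.
Union: FOLLOW(B) = { EOF, k }.

{ EOF, k }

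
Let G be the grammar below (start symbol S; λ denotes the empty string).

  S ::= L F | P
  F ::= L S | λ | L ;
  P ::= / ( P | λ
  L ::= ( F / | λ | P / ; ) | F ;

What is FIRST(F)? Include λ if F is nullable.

{ (, /, ;, λ }

From F ::= L S: L, S nullable, take FIRST(L) ∪ FIRST(S) = { (, /, ; }; also λ since the whole RHS is nullable.
F ::= λ contributes λ.
From F ::= L ;: L nullable, take FIRST(L) ∪ {;} = { (, /, ; }.
Union: FIRST(F) = { (, /, ;, λ }.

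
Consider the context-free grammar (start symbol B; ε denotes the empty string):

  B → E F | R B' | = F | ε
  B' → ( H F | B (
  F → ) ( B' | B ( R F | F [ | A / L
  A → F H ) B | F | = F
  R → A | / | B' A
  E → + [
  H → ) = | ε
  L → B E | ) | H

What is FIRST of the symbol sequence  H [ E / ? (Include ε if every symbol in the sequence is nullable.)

Add FIRST(H)\{ε} = { ) }; H is nullable, continue.
[ is a terminal; add {[} and stop.

{ ), [ }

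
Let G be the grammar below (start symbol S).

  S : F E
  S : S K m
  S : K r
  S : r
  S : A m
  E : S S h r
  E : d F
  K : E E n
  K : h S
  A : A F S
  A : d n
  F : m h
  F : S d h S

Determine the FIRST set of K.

{ d, h, m, r }

From K : E E n: add FIRST(E) = { d, h, m, r }.
K : h S contributes {h}.
Union: FIRST(K) = { d, h, m, r }.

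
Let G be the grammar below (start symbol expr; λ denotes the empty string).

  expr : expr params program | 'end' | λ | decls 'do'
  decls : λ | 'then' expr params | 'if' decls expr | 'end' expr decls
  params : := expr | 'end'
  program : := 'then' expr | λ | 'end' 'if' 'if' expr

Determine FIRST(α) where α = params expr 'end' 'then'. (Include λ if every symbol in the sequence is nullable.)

{ 'end', := }

Add FIRST(params) = { 'end', := }; params is not nullable, stop.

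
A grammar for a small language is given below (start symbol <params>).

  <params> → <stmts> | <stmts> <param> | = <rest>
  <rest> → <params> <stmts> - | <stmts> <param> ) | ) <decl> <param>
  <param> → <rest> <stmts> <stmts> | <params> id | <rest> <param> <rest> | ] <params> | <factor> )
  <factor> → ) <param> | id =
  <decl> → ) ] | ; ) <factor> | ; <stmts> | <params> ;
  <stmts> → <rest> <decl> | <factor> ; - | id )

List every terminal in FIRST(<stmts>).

From <stmts> → <rest> <decl>: add FIRST(<rest>) = { ), =, id }.
From <stmts> → <factor> ; -: add FIRST(<factor>) = { ), id }.
<stmts> → id ) contributes {id}.
Union: FIRST(<stmts>) = { ), =, id }.

{ ), =, id }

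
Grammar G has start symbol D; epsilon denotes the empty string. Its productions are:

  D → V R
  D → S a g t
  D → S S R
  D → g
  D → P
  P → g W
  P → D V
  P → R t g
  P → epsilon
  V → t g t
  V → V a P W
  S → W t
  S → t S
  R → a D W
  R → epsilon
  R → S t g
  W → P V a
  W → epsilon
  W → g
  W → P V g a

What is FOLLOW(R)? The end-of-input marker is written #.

In D → V R: R is at the end, add FOLLOW(D) = { #, a, g, t }.
In D → S S R: R is at the end, add FOLLOW(D) = { #, a, g, t }.
In P → R t g: add FIRST(t g) = { t }.
Union: FOLLOW(R) = { #, a, g, t }.

{ #, a, g, t }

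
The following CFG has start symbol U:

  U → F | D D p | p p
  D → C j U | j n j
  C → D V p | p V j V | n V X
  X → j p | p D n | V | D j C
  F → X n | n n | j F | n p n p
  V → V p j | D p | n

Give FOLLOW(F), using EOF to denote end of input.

In U → F: F is at the end, add FOLLOW(U) = { EOF, j, n, p }.
In F → j F: F is at the end, add FOLLOW(F) = { EOF, j, n, p }.
Union: FOLLOW(F) = { EOF, j, n, p }.

{ EOF, j, n, p }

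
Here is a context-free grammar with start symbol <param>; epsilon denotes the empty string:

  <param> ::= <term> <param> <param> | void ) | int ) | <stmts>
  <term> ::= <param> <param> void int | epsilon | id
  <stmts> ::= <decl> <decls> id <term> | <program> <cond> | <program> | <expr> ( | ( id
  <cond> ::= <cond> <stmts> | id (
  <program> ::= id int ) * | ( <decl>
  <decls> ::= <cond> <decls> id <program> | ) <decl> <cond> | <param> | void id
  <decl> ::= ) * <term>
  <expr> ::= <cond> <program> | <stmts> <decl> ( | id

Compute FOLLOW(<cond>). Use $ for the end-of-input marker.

In <stmts> ::= <program> <cond>: <cond> is at the end, add FOLLOW(<stmts>) = { $, (, ), id, int, void }.
In <cond> ::= <cond> <stmts>: add FIRST(<stmts>) = { (, ), id }.
In <decls> ::= <cond> <decls> id <program>: add FIRST(<decls> id <program>) = { (, ), id, int, void }.
In <decls> ::= ) <decl> <cond>: <cond> is at the end, add FOLLOW(<decls>) = { id }.
In <expr> ::= <cond> <program>: add FIRST(<program>) = { (, id }.
Union: FOLLOW(<cond>) = { $, (, ), id, int, void }.

{ $, (, ), id, int, void }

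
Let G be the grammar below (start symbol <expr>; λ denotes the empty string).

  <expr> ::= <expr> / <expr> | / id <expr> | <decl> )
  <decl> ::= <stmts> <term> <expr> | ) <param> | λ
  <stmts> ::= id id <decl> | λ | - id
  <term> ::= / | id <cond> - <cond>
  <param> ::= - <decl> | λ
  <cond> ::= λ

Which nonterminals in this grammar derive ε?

Directly nullable (have an λ-production): <decl>, <stmts>, <param>, <cond>.
No other nonterminal has a production whose RHS symbols are all nullable.

{ <cond>, <decl>, <param>, <stmts> }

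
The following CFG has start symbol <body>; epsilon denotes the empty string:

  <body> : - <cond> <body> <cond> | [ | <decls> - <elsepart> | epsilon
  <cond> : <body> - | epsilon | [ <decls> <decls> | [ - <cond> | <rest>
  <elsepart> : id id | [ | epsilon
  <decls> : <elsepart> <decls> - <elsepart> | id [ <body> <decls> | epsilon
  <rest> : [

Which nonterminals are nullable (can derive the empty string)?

{ <body>, <cond>, <decls>, <elsepart> }

Directly nullable (have an epsilon-production): <body>, <cond>, <elsepart>, <decls>.
No other nonterminal has a production whose RHS symbols are all nullable.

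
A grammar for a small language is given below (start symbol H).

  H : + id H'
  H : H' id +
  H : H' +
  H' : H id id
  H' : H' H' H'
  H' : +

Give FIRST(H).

{ + }

H : + id H' contributes {+}.
From H : H' id +: add FIRST(H') = { + }.
From H : H' +: add FIRST(H') = { + }.
Union: FIRST(H) = { + }.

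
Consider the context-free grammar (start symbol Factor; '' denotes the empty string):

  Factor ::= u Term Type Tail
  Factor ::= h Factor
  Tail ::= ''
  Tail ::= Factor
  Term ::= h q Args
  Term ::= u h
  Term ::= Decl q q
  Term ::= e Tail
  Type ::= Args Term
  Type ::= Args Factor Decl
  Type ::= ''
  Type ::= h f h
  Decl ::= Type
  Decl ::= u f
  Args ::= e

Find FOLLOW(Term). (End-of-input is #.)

In Factor ::= u Term Type Tail: add FIRST(Type Tail)\{''} = { e, h, u }.
  Since Type Tail is nullable, also add FOLLOW(Factor) = { #, e, h, q, u }.
In Type ::= Args Term: Term is at the end, add FOLLOW(Type) = { #, e, h, q, u }.
Union: FOLLOW(Term) = { #, e, h, q, u }.

{ #, e, h, q, u }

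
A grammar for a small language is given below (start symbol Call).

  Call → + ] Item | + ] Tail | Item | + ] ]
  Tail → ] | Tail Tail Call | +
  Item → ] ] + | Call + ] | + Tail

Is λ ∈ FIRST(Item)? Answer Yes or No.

No nonterminal in this grammar is nullable.
No production of Item has an RHS whose symbols are all nullable, so Item is not nullable.

No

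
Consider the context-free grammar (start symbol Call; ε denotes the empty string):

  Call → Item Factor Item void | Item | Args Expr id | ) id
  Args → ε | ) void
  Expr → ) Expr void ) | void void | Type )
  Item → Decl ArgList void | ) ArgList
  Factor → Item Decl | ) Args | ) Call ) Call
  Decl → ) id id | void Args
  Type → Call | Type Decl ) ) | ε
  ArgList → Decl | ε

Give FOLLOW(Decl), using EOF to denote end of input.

In Item → Decl ArgList void: add FIRST(ArgList void) = { ), void }.
In Factor → Item Decl: Decl is at the end, add FOLLOW(Factor) = { ), void }.
In Type → Type Decl ) ): add FIRST() )) = { ) }.
In ArgList → Decl: Decl is at the end, add FOLLOW(ArgList) = { EOF, ), void }.
Union: FOLLOW(Decl) = { EOF, ), void }.

{ EOF, ), void }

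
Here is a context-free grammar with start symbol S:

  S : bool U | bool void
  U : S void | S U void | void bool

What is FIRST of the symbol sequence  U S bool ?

{ bool, void }

Add FIRST(U) = { bool, void }; U is not nullable, stop.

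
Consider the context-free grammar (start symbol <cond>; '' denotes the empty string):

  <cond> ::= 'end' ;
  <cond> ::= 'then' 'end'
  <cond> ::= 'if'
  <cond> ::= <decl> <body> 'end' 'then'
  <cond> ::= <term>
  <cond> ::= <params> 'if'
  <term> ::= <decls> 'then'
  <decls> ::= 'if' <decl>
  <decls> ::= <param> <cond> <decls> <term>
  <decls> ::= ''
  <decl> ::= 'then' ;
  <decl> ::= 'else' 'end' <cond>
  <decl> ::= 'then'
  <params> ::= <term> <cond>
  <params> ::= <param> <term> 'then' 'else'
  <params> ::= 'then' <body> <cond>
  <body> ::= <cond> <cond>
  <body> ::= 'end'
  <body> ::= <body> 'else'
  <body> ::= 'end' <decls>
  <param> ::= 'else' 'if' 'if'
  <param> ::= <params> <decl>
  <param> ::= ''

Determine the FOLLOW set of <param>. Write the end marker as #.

{ 'else', 'end', 'if', 'then' }

In <decls> ::= <param> <cond> <decls> <term>: add FIRST(<cond> <decls> <term>) = { 'else', 'end', 'if', 'then' }.
In <params> ::= <param> <term> 'then' 'else': add FIRST(<term> 'then' 'else') = { 'else', 'end', 'if', 'then' }.
Union: FOLLOW(<param>) = { 'else', 'end', 'if', 'then' }.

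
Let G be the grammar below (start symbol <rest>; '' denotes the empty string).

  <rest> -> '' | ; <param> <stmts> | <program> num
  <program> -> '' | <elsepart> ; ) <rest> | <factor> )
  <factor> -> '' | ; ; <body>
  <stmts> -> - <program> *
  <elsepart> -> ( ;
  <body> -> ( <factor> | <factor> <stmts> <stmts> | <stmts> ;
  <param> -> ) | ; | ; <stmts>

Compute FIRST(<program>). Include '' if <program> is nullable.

<program> -> '' contributes ''.
From <program> -> <elsepart> ; ) <rest>: add FIRST(<elsepart>) = { ( }.
From <program> -> <factor> ): <factor> nullable, take FIRST(<factor>) ∪ {)} = { ), ; }.
Union: FIRST(<program>) = { (, ), ;, '' }.

{ (, ), ;, '' }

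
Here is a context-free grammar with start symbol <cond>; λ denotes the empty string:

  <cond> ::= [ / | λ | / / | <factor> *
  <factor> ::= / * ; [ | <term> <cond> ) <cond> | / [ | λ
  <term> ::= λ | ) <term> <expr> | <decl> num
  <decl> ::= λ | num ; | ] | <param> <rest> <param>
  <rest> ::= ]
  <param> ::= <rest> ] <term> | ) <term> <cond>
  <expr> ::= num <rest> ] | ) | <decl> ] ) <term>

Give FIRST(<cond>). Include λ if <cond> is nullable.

{ ), *, /, [, ], num, λ }

<cond> ::= [ / contributes {[}.
<cond> ::= λ contributes λ.
<cond> ::= / / contributes {/}.
From <cond> ::= <factor> *: <factor> nullable, take FIRST(<factor>) ∪ {*} = { ), *, /, [, ], num }.
Union: FIRST(<cond>) = { ), *, /, [, ], num, λ }.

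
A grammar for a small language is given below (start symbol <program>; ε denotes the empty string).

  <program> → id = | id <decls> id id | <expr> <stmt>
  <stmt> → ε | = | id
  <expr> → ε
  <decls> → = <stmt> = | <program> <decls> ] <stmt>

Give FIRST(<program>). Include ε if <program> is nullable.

{ =, id, ε }

<program> → id = contributes {id}.
<program> → id <decls> id id contributes {id}.
From <program> → <expr> <stmt>: <expr>, <stmt> nullable, take FIRST(<expr>) ∪ FIRST(<stmt>) = { =, id }; also ε since the whole RHS is nullable.
Union: FIRST(<program>) = { =, id, ε }.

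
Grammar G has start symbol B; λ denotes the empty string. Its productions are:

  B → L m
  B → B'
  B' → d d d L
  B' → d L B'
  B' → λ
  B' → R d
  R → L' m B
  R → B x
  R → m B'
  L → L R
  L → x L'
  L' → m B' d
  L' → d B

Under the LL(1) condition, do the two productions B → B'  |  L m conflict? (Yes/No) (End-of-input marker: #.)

Yes

FIRST(B') = { d, m, x, λ } and FIRST(L m) = { x }.
Both contain x, so the two alternatives are not disjoint — LL(1) conflict.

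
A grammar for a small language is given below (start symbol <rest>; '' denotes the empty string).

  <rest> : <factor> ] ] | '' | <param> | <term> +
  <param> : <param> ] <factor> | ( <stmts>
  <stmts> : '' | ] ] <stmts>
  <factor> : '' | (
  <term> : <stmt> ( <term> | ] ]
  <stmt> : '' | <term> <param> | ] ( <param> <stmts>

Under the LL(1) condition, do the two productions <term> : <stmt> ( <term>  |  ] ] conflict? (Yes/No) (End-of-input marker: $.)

FIRST(<stmt> ( <term>) = { (, ] } and FIRST(] ]) = { ] }.
Both contain ], so the two alternatives are not disjoint — LL(1) conflict.

Yes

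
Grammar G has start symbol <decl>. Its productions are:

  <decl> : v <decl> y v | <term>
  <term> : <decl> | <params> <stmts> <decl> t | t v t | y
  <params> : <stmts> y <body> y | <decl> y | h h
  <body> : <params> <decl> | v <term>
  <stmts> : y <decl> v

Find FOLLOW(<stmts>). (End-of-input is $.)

{ h, t, v, y }

In <term> : <params> <stmts> <decl> t: add FIRST(<decl> t) = { h, t, v, y }.
In <params> : <stmts> y <body> y: add FIRST(y <body> y) = { y }.
Union: FOLLOW(<stmts>) = { h, t, v, y }.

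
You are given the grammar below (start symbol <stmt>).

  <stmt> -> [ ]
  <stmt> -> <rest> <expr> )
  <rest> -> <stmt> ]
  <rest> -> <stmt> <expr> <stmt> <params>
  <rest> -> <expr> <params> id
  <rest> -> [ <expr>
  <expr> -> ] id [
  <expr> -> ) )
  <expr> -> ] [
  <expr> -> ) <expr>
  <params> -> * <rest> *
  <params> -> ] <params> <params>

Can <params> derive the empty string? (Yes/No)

No nonterminal in this grammar is nullable.
No production of <params> has an RHS whose symbols are all nullable, so <params> is not nullable.

No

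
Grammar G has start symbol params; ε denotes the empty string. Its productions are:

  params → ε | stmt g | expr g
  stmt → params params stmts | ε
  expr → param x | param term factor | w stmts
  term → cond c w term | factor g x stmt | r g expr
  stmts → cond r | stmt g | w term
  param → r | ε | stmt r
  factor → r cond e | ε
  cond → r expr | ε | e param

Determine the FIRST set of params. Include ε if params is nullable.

params → ε contributes ε.
From params → stmt g: stmt nullable, take FIRST(stmt) ∪ {g} = { c, e, g, r, w, x }.
From params → expr g: add FIRST(expr) = { c, e, g, r, w, x }.
Union: FIRST(params) = { c, e, g, r, w, x, ε }.

{ c, e, g, r, w, x, ε }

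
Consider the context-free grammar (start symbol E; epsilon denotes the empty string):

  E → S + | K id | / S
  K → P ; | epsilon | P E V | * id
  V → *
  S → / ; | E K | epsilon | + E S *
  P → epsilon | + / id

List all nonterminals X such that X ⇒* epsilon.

Directly nullable (have an epsilon-production): K, S, P.
No other nonterminal has a production whose RHS symbols are all nullable.

{ K, P, S }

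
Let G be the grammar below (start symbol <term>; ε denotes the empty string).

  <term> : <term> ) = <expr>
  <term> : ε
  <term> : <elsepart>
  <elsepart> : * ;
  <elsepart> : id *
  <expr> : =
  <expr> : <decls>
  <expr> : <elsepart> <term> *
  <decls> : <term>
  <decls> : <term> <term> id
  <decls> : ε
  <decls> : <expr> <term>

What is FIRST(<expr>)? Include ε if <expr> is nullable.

{ ), *, =, id, ε }

<expr> : = contributes {=}.
From <expr> : <decls>: add FIRST(<decls>) = { ), *, =, id, ε } (including ε since <decls> is nullable).
From <expr> : <elsepart> <term> *: add FIRST(<elsepart>) = { *, id }.
Union: FIRST(<expr>) = { ), *, =, id, ε }.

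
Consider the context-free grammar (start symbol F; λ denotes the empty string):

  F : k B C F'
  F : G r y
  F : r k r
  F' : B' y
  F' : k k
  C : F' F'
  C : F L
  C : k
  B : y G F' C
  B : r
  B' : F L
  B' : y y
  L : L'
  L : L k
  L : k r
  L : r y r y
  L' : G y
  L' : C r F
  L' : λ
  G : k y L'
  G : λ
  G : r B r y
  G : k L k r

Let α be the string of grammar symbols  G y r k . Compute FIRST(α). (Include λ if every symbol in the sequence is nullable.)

{ k, r, y }

Add FIRST(G)\{λ} = { k, r }; G is nullable, continue.
y is a terminal; add {y} and stop.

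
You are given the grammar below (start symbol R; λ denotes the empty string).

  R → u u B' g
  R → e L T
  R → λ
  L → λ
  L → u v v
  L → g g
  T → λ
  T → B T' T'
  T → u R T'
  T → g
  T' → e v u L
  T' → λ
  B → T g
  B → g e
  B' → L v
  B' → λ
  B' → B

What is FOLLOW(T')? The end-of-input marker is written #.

In T → B T' T': add FIRST(T')\{λ} = { e }.
  Since T' is nullable, also add FOLLOW(T) = { #, e, g }.
In T → B T' T': T' is at the end, add FOLLOW(T) = { #, e, g }.
In T → u R T': T' is at the end, add FOLLOW(T) = { #, e, g }.
Union: FOLLOW(T') = { #, e, g }.

{ #, e, g }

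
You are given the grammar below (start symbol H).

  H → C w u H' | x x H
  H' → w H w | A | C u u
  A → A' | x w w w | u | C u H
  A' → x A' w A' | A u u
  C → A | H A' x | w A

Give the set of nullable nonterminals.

{ } (none)

No nonterminal has an empty production or an RHS whose symbols are all nullable.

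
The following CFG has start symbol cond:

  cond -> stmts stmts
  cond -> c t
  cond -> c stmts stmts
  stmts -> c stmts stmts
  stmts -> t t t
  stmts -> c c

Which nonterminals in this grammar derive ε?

{ } (none)

No nonterminal has an empty production or an RHS whose symbols are all nullable.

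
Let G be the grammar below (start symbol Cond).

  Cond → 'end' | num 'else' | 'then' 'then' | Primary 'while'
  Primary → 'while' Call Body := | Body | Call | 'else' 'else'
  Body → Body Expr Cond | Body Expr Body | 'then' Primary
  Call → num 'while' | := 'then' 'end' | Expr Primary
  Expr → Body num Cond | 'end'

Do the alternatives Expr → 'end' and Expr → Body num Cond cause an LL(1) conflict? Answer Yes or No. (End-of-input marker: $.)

FIRST('end') = { 'end' } and FIRST(Body num Cond) = { 'then' }.
The FIRST sets are disjoint and neither alternative is nullable — no conflict.

No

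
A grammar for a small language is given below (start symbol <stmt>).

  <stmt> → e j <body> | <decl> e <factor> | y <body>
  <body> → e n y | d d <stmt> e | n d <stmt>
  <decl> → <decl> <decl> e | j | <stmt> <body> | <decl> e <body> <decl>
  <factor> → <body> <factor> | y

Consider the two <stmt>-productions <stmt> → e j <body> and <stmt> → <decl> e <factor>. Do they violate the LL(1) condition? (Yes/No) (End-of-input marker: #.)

FIRST(e j <body>) = { e } and FIRST(<decl> e <factor>) = { e, j, y }.
Both contain e, so the two alternatives are not disjoint — LL(1) conflict.

Yes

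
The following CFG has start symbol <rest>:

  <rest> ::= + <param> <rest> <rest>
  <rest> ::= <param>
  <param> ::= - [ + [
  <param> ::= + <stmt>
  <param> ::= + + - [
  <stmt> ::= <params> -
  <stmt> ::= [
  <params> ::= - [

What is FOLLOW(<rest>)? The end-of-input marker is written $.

{ $, +, - }

<rest> is the start symbol, so $ ∈ FOLLOW(<rest>).
In <rest> ::= + <param> <rest> <rest>: add FIRST(<rest>) = { +, - }.
In <rest> ::= + <param> <rest> <rest>: <rest> is at the end, add FOLLOW(<rest>) = { $, +, - }.
Union: FOLLOW(<rest>) = { $, +, - }.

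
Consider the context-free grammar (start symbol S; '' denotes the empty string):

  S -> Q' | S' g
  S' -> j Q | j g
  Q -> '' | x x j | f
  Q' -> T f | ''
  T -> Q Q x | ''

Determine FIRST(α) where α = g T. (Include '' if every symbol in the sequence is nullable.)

{ g }

g is a terminal; add {g} and stop.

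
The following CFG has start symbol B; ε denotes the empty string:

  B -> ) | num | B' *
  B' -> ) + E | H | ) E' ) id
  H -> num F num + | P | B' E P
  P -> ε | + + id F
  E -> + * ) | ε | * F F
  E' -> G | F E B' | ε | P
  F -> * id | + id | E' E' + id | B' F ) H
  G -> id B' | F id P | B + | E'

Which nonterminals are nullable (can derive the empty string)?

{ B', E, E', G, H, P }

Directly nullable (have an ε-production): P, E, E'.
G -> E' with every symbol nullable, so G is nullable.
B' -> H with every symbol nullable, so B' is nullable.
H -> P with every symbol nullable, so H is nullable.
No other nonterminal has a production whose RHS symbols are all nullable.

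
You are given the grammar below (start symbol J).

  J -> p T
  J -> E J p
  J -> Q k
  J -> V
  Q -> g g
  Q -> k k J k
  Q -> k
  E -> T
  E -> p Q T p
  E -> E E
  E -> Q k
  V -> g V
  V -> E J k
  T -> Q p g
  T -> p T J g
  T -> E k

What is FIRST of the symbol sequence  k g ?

{ k }

k is a terminal; add {k} and stop.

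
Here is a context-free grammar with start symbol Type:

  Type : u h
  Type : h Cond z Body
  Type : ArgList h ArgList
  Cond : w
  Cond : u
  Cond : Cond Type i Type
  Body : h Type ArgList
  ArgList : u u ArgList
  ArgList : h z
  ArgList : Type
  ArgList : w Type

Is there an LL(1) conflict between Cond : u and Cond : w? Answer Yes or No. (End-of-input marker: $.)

FIRST(u) = { u } and FIRST(w) = { w }.
The FIRST sets are disjoint and neither alternative is nullable — no conflict.

No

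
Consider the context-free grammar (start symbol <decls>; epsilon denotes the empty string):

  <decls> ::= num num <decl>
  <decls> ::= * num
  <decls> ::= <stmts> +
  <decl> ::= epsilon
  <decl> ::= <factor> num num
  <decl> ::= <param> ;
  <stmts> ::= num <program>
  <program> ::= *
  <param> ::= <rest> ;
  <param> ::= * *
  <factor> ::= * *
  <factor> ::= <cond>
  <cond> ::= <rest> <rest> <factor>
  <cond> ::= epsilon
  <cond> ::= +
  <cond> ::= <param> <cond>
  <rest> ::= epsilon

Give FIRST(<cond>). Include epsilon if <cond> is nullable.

From <cond> ::= <rest> <rest> <factor>: <rest>, <rest>, <factor> nullable, take FIRST(<rest>) ∪ FIRST(<rest>) ∪ FIRST(<factor>) = { *, +, ; }; also epsilon since the whole RHS is nullable.
<cond> ::= epsilon contributes epsilon.
<cond> ::= + contributes {+}.
From <cond> ::= <param> <cond>: add FIRST(<param>) = { *, ; }.
Union: FIRST(<cond>) = { *, +, ;, epsilon }.

{ *, +, ;, epsilon }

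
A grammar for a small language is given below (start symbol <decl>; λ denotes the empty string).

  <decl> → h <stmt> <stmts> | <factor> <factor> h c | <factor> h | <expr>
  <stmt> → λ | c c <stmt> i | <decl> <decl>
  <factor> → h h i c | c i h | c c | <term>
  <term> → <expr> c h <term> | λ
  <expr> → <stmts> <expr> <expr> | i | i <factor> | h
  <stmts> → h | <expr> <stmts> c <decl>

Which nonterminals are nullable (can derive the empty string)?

Directly nullable (have an λ-production): <stmt>, <term>.
<factor> → <term> with every symbol nullable, so <factor> is nullable.
No other nonterminal has a production whose RHS symbols are all nullable.

{ <factor>, <stmt>, <term> }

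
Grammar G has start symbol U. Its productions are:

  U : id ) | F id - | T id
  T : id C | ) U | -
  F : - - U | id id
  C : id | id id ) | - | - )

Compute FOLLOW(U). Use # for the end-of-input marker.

{ #, id }

U is the start symbol, so # ∈ FOLLOW(U).
In T : ) U: U is at the end, add FOLLOW(T) = { id }.
In F : - - U: U is at the end, add FOLLOW(F) = { id }.
Union: FOLLOW(U) = { #, id }.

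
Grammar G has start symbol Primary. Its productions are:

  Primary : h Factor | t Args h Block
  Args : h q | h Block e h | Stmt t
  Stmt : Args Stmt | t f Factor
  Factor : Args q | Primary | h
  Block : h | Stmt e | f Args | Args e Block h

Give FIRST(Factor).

{ h, t }

From Factor : Args q: add FIRST(Args) = { h, t }.
From Factor : Primary: add FIRST(Primary) = { h, t }.
Factor : h contributes {h}.
Union: FIRST(Factor) = { h, t }.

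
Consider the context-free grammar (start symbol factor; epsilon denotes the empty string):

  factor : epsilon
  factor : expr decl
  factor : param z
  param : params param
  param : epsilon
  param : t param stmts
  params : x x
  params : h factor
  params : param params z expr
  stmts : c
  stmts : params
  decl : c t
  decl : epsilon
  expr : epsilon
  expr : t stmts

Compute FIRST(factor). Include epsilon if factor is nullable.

factor : epsilon contributes epsilon.
From factor : expr decl: expr, decl nullable, take FIRST(expr) ∪ FIRST(decl) = { c, t }; also epsilon since the whole RHS is nullable.
From factor : param z: param nullable, take FIRST(param) ∪ {z} = { h, t, x, z }.
Union: FIRST(factor) = { c, h, t, x, z, epsilon }.

{ c, h, t, x, z, epsilon }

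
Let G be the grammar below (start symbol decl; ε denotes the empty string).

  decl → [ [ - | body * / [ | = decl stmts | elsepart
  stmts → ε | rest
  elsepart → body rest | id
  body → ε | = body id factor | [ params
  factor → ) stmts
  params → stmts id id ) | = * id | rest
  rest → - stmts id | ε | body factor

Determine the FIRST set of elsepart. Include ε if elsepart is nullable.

{ ), -, =, [, id, ε }

From elsepart → body rest: body, rest nullable, take FIRST(body) ∪ FIRST(rest) = { ), -, =, [ }; also ε since the whole RHS is nullable.
elsepart → id contributes {id}.
Union: FIRST(elsepart) = { ), -, =, [, id, ε }.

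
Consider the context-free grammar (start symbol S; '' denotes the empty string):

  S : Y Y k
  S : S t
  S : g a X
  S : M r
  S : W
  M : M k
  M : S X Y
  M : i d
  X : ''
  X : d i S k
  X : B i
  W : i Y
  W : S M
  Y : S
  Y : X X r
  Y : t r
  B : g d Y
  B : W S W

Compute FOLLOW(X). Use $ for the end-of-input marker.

In S : g a X: X is at the end, add FOLLOW(S) = { $, d, g, i, k, r, t }.
In M : S X Y: add FIRST(Y) = { d, g, i, r, t }.
In Y : X X r: add FIRST(X r) = { d, g, i, r, t }.
In Y : X X r: add FIRST(r) = { r }.
Union: FOLLOW(X) = { $, d, g, i, k, r, t }.

{ $, d, g, i, k, r, t }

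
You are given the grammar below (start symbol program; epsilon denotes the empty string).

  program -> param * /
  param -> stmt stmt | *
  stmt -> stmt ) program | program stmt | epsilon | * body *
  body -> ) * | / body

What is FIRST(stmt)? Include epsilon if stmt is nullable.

{ ), *, epsilon }

From stmt -> stmt ) program: stmt nullable, take FIRST(stmt) ∪ {)} = { ), * }.
From stmt -> program stmt: add FIRST(program) = { ), * }.
stmt -> epsilon contributes epsilon.
stmt -> * body * contributes {*}.
Union: FIRST(stmt) = { ), *, epsilon }.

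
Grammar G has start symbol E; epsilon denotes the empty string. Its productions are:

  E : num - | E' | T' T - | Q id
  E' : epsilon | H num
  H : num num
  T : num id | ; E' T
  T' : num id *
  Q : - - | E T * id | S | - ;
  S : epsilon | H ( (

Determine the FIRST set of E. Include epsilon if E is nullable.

{ -, ;, id, num, epsilon }

E : num - contributes {num}.
From E : E': add FIRST(E') = { num, epsilon } (including epsilon since E' is nullable).
From E : T' T -: add FIRST(T') = { num }.
From E : Q id: Q nullable, take FIRST(Q) ∪ {id} = { -, ;, id, num }.
Union: FIRST(E) = { -, ;, id, num, epsilon }.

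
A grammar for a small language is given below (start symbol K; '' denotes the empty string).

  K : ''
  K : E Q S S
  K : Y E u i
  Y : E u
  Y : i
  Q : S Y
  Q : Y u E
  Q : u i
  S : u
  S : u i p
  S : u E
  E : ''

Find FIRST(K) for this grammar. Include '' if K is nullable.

{ i, u, '' }

K : '' contributes ''.
From K : E Q S S: E nullable, take FIRST(E) ∪ FIRST(Q) = { i, u }.
From K : Y E u i: add FIRST(Y) = { i, u }.
Union: FIRST(K) = { i, u, '' }.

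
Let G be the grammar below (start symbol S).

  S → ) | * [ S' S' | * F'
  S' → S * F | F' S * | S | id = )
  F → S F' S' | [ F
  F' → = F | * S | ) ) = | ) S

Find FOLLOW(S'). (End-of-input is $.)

In S → * [ S' S': add FIRST(S') = { ), *, =, id }.
In S → * [ S' S': S' is at the end, add FOLLOW(S) = { $, ), *, =, id }.
In F → S F' S': S' is at the end, add FOLLOW(F) = { $, ), *, =, id }.
Union: FOLLOW(S') = { $, ), *, =, id }.

{ $, ), *, =, id }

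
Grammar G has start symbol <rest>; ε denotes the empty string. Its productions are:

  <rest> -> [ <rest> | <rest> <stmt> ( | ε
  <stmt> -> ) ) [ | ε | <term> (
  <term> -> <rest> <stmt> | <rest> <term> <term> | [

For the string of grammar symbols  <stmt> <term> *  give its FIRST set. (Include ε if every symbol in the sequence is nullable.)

Add FIRST(<stmt>)\{ε} = { (, ), [ }; <stmt> is nullable, continue.
Add FIRST(<term>)\{ε} = { (, ), [ }; <term> is nullable, continue.
* is a terminal; add {*} and stop.

{ (, ), *, [ }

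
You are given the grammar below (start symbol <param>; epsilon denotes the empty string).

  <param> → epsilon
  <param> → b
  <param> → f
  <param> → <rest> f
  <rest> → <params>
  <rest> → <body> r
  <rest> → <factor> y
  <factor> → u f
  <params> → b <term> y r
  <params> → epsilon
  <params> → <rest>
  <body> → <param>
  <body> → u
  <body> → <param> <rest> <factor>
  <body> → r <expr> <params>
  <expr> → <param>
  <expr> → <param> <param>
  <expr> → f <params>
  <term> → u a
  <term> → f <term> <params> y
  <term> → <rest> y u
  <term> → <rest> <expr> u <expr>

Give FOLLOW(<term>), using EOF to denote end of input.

In <params> → b <term> y r: add FIRST(y r) = { y }.
In <term> → f <term> <params> y: add FIRST(<params> y) = { b, f, r, u, y }.
Union: FOLLOW(<term>) = { b, f, r, u, y }.

{ b, f, r, u, y }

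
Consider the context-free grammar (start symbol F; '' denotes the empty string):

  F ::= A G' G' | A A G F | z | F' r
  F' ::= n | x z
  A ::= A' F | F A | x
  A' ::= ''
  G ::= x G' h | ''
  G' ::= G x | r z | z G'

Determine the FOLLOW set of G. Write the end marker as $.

In F ::= A A G F: add FIRST(F) = { n, x, z }.
In G' ::= G x: add FIRST(x) = { x }.
Union: FOLLOW(G) = { n, x, z }.

{ n, x, z }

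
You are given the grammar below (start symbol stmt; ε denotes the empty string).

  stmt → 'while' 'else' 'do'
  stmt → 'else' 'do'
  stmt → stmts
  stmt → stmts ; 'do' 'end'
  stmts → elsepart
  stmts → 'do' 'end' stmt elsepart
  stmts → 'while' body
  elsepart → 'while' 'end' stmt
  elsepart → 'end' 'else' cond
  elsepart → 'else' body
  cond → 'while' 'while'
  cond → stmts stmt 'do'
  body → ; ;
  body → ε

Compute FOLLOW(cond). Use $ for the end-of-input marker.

{ $, 'do', 'else', 'end', 'while', ; }

In elsepart → 'end' 'else' cond: cond is at the end, add FOLLOW(elsepart) = { $, 'do', 'else', 'end', 'while', ; }.
Union: FOLLOW(cond) = { $, 'do', 'else', 'end', 'while', ; }.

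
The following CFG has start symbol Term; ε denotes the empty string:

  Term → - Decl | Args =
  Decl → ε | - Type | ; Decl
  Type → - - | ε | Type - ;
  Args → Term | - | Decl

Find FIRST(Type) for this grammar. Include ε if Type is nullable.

{ -, ε }

Type → - - contributes {-}.
Type → ε contributes ε.
From Type → Type - ;: Type nullable, take FIRST(Type) ∪ {-} = { - }.
Union: FIRST(Type) = { -, ε }.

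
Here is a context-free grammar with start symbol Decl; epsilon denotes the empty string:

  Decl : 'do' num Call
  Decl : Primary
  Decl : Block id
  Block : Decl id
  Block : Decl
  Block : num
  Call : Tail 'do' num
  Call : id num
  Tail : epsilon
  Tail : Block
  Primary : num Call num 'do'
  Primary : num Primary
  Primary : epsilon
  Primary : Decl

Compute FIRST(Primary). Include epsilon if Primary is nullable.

Primary : num Call num 'do' contributes {num}.
Primary : num Primary contributes {num}.
Primary : epsilon contributes epsilon.
From Primary : Decl: add FIRST(Decl) = { 'do', id, num, epsilon } (including epsilon since Decl is nullable).
Union: FIRST(Primary) = { 'do', id, num, epsilon }.

{ 'do', id, num, epsilon }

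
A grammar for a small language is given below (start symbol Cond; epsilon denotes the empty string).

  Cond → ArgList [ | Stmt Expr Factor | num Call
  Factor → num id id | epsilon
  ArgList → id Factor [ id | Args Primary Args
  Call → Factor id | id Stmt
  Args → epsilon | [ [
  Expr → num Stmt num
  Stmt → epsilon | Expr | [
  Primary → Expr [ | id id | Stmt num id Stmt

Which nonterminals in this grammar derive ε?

Directly nullable (have an epsilon-production): Factor, Args, Stmt.
No other nonterminal has a production whose RHS symbols are all nullable.

{ Args, Factor, Stmt }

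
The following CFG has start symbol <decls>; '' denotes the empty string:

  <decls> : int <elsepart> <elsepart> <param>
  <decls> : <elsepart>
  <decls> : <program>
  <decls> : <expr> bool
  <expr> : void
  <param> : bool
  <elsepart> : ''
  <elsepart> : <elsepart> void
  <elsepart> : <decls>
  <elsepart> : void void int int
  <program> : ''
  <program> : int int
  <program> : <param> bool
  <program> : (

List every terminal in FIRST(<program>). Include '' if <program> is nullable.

<program> : '' contributes ''.
<program> : int int contributes {int}.
From <program> : <param> bool: add FIRST(<param>) = { bool }.
<program> : ( contributes {(}.
Union: FIRST(<program>) = { (, bool, int, '' }.

{ (, bool, int, '' }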